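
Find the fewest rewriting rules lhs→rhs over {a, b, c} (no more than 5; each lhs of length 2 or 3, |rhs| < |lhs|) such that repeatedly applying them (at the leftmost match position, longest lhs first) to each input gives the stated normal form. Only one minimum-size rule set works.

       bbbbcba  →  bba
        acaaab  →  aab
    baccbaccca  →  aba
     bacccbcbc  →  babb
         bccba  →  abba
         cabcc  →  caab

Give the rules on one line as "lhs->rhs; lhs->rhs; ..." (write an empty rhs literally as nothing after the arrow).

  | bbbbcba => bbbaa => bba
  | acaaab => baaab => aab
  | baccbaccca => bbcbaccca => baaccca => accca => bcca => aba
  | bacccbcbc => bbccbcbc => babbcbc => babac => babb

ac->b; baa->a; bcb->a; bcc->ab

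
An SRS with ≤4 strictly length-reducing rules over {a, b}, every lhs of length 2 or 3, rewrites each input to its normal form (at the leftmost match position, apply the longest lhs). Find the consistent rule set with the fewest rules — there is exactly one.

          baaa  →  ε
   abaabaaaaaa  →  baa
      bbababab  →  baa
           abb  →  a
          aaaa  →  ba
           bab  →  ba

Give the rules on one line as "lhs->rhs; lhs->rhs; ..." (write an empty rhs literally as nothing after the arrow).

aaa->b; ab->a; bb->; bba->

  | baaa => bb => ε
  | abaabaaaaaa => aaabaaaaaa => bbaaaaaa => aaaaa => baa
  | bbababab => babab => baab => baa
  | abb => ab => a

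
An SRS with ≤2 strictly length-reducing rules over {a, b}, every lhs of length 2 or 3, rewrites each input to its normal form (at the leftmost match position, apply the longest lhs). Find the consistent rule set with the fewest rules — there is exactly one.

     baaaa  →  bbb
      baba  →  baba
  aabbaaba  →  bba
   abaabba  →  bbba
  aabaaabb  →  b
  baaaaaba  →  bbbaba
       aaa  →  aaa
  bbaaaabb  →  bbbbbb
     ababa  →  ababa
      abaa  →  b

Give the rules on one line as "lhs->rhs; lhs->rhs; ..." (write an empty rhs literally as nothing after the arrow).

  | baaaa => bbaa => bbb
  | baba
  | aabbaaba => abaaba => abbba => bba
  | abaabba => abbbba => bbba

abb->b; baa->bb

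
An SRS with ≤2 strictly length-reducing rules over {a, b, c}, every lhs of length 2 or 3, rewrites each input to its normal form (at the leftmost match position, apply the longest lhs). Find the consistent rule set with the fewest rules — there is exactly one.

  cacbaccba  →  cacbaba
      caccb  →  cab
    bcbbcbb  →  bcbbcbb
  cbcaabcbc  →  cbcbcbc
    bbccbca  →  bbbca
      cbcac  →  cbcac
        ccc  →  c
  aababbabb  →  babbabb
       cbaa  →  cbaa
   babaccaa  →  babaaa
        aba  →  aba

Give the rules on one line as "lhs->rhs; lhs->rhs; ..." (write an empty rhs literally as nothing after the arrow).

aab->b; cc->

  | cacbaccba => cacbaba
  | caccb => cab
  | bcbbcbb
  | cbcaabcbc => cbcbcbc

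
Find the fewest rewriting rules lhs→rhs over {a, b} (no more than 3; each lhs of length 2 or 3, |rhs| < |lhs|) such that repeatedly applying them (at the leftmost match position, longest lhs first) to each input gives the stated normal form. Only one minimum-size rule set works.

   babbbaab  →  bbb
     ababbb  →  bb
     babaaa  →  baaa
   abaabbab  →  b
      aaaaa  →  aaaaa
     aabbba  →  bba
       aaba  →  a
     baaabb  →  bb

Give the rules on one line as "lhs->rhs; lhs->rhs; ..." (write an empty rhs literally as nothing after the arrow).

  | babbbaab => bbbaab => bbbab => bbb
  | ababbb => abbb => bb
  | babaaa => baaa
  | abaabbab => aabbab => abbab => bab => b

aab->ab; ab->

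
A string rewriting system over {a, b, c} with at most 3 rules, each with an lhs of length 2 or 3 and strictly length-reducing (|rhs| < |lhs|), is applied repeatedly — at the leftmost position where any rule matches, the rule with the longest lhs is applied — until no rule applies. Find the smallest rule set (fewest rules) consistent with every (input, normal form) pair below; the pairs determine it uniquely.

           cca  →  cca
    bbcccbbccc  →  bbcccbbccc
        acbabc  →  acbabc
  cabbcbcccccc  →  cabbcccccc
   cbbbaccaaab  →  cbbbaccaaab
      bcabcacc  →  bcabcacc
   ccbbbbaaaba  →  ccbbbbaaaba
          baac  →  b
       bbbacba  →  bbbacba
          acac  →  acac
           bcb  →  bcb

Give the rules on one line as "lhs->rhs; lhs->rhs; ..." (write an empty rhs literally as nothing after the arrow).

aac->; cbc->c

  | cca
  | bbcccbbccc
  | acbabc
  | cabbcbcccccc => cabbcccccc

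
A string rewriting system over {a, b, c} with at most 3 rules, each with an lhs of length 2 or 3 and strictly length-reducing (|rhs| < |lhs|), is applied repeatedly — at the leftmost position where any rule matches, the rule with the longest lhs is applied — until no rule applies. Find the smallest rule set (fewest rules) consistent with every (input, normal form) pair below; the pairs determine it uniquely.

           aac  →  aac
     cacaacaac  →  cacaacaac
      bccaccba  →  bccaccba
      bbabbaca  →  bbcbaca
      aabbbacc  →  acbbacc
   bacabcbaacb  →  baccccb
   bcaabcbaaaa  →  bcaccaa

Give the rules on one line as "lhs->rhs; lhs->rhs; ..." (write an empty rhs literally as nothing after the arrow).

  | aac
  | cacaacaac
  | bccaccba
  | bbabbaca => bbcbaca

ab->c; baa->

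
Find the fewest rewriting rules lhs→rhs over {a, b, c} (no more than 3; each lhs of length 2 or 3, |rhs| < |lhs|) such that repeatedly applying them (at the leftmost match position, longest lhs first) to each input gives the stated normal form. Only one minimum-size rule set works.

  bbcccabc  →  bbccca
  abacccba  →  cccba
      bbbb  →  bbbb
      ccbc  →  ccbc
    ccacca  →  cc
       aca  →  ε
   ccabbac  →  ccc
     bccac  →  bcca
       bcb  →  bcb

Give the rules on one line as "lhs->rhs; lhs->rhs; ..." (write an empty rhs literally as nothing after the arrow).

  | bbcccabc => bbcccac => bbccca
  | abacccba => aacccba => cccba
  | bbbb
  | ccbc

aa->; ab->a; ac->a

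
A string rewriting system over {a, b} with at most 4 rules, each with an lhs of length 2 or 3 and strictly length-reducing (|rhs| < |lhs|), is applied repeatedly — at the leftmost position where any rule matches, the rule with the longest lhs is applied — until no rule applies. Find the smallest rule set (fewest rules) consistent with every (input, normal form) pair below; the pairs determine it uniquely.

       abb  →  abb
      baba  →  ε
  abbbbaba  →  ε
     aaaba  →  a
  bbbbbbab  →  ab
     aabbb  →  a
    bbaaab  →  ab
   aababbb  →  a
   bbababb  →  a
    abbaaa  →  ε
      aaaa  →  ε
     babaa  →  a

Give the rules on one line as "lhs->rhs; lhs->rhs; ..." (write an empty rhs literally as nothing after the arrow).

aa->; ba->; bbb->a

  | abb
  | baba => ba => ε
  | abbbbaba => aababa => baba => ba => ε
  | aaaba => aba => a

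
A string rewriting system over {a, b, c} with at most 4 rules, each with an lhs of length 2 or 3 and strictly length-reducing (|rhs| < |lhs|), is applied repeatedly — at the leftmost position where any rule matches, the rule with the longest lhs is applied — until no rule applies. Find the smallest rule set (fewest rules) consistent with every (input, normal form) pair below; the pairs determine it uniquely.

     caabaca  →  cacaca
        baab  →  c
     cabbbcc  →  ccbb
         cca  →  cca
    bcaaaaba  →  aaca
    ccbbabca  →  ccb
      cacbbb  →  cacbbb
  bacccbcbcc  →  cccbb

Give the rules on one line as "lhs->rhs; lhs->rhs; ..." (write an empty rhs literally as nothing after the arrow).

ab->c; ba->; bc->b

  | caabaca => cacaca
  | baab => ab => c
  | cabbbcc => ccbbcc => ccbbc => ccbb
  | cca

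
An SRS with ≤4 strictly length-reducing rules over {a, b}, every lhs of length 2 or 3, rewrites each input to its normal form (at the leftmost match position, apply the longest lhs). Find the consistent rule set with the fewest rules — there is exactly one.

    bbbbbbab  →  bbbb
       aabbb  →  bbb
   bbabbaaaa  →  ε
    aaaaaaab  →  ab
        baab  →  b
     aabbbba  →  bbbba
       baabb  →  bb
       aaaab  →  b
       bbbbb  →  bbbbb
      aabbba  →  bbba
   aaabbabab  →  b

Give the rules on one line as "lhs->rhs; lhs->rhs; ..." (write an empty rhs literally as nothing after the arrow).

  | bbbbbbab => bbbbbaa => bbbb
  | aabbb => bbb
  | bbabbaaaa => baabaaaa => baaaa => aa => ε
  | aaaaaaab => aaaaab => aaab => ab

aa->; baa->; bab->aa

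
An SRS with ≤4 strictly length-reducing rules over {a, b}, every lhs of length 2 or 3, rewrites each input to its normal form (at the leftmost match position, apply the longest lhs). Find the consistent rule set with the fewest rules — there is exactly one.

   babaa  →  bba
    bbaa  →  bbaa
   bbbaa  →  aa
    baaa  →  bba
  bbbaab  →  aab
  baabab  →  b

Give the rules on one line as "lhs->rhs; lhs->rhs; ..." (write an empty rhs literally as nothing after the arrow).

aaa->ba; aba->b; abb->; bbb->

  | babaa => bba
  | bbaa
  | bbbaa => aa
  | baaa => bba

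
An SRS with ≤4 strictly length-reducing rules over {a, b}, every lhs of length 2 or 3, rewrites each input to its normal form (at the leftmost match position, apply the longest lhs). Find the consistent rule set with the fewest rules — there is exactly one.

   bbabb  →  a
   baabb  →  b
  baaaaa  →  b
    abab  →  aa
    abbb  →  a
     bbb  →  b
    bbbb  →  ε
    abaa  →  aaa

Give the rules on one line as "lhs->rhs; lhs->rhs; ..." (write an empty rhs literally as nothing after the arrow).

  | bbabb => abb => ab => a
  | baabb => babb => bbb => b
  | baaaaa => baaaa => baaa => baa => ba => b
  | abab => aab => aa

ab->a; ba->b; bb->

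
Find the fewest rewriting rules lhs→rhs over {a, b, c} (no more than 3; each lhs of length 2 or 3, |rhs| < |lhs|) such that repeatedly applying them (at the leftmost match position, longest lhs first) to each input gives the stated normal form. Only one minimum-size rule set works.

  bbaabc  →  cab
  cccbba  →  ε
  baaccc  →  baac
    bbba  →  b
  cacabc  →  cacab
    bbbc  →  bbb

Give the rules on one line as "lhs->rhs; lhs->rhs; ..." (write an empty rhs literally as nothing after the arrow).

bba->c; bc->b; cc->

  | bbaabc => cabc => cab
  | cccbba => cbba => cc => ε
  | baaccc => baac
  | bbba => bc => b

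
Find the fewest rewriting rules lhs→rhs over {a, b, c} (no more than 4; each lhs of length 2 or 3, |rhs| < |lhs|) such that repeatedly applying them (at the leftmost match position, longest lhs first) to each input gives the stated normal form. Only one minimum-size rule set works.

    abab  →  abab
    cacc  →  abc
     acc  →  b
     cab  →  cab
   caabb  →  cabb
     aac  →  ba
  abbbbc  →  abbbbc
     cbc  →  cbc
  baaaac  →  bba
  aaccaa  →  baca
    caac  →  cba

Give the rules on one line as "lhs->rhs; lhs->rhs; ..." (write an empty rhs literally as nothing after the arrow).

  | abab
  | cacc => abc
  | acc => b
  | cab

aa->a; aac->ba; acc->b; cac->ab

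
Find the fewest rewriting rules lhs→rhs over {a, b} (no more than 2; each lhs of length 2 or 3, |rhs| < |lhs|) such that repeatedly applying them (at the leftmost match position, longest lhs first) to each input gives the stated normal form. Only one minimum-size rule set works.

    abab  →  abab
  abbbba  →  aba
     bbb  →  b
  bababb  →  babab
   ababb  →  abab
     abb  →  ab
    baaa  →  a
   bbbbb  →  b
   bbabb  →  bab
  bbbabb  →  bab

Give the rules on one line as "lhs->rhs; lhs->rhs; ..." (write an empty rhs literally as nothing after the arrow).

baa->; bb->b

  | abab
  | abbbba => abbba => abba => aba
  | bbb => bb => b
  | bababb => babab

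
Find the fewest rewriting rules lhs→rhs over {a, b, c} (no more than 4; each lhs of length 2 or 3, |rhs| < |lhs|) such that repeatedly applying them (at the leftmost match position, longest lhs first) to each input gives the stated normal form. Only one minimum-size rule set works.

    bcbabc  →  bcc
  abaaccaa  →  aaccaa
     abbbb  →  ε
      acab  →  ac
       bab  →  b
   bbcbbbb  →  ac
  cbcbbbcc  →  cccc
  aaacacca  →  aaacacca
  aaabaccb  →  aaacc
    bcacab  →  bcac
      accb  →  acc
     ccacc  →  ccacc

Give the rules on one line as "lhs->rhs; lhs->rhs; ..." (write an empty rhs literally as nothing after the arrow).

ab->; bb->a; cb->c

  | bcbabc => bcabc => bcc
  | abaaccaa => aaccaa
  | abbbb => bbb => ab => ε
  | acab => ac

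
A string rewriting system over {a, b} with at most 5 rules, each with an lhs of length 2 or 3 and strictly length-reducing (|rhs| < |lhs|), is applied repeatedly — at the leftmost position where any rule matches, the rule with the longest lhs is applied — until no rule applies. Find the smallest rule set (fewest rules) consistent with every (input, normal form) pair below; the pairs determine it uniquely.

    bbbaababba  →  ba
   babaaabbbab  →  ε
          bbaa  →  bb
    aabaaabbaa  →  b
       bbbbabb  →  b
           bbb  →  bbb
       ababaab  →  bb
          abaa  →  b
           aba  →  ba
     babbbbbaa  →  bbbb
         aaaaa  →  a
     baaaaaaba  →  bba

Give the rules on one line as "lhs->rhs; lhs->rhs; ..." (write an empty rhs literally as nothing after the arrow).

  | bbbaababba => bbbbabba => bbbabba => bbabba => babba => abba => ba
  | babaaabbbab => abaaabbbab => baaabbbab => babbbab => abbbab => bbab => bab => ab => ε
  | bbaa => bb
  | aabaaabbaa => baaabbaa => babbaa => abbaa => baa => b

aa->; ab->; aba->ba; bab->ab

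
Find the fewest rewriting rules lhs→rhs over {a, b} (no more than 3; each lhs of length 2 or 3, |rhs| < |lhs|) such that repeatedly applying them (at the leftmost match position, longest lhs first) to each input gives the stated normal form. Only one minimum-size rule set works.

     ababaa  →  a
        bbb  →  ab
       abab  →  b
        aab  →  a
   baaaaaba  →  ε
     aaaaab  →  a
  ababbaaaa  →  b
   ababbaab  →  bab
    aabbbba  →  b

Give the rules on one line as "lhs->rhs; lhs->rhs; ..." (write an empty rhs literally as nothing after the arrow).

aa->b; aba->; bb->a

  | ababaa => baa => bb => a
  | bbb => ab
  | abab => b
  | aab => bb => a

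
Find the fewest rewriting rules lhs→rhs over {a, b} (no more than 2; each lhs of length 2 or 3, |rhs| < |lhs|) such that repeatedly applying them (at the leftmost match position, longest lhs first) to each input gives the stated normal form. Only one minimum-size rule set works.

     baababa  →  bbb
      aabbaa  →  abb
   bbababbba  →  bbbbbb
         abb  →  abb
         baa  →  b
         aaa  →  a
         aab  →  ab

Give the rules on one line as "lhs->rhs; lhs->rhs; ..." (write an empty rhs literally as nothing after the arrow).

  | baababa => bababa => bbaba => bbba => bbb
  | aabbaa => abbaa => abba => abb
  | bbababbba => bbbabbba => bbbbbba => bbbbbb
  | abb

aa->a; ba->b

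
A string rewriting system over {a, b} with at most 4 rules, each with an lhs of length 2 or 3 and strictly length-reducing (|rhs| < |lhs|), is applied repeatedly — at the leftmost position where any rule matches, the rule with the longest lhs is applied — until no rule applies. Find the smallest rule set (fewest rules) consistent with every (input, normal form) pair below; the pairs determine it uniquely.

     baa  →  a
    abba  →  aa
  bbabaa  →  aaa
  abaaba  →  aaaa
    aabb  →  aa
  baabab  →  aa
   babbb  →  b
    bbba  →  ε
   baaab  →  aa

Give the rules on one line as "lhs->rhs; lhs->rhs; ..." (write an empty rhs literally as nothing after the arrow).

ab->a; ba->; bb->

  | baa => a
  | abba => aba => aa
  | bbabaa => abaa => aaa
  | abaaba => aaaba => aaaa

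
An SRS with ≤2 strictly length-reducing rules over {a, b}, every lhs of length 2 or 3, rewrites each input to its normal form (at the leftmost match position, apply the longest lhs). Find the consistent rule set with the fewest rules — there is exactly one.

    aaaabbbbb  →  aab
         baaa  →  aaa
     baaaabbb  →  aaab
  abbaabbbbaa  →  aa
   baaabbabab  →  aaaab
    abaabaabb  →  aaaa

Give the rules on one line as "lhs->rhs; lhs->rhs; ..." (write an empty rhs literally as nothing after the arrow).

  | aaaabbbbb => aaabbb => aab
  | baaa => aaa
  | baaaabbb => aaaabbb => aaab
  | abbaabbbbaa => aabbbbaa => abbaa => aa

abb->; ba->a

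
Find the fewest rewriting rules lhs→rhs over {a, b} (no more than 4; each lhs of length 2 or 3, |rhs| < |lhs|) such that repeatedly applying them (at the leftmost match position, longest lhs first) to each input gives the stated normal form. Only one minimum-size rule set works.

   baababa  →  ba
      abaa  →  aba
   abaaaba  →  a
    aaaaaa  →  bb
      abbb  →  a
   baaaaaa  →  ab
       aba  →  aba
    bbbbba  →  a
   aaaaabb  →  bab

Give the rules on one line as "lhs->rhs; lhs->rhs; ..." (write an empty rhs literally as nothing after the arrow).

aa->a; aaa->b; aab->a; bbb->ab

  | baababa => baaba => baa => ba
  | abaa => aba
  | abaaaba => abbba => aaba => aa => a
  | aaaaaa => baaa => bb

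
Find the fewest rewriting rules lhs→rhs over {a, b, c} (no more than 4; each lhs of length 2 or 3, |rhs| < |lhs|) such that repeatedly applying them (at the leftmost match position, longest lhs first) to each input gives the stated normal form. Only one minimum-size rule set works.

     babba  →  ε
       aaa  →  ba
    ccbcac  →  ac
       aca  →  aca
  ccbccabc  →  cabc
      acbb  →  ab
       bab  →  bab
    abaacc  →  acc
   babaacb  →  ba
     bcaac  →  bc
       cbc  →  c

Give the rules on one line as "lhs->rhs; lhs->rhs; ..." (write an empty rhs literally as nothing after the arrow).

aa->b; bb->; cb->; cca->a

  | babba => baa => bb => ε
  | aaa => ba
  | ccbcac => ccac => ac
  | aca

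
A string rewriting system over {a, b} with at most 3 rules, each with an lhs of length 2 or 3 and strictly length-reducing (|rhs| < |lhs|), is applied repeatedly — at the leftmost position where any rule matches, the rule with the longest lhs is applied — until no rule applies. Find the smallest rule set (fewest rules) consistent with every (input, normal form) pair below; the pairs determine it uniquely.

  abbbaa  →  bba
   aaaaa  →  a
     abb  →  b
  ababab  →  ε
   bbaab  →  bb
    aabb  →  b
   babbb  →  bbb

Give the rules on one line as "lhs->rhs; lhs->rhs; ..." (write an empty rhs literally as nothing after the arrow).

  | abbbaa => bbaa => bba
  | aaaaa => aaaa => aaa => aa => a
  | abb => b
  | ababab => abab => ab => ε

aa->a; ab->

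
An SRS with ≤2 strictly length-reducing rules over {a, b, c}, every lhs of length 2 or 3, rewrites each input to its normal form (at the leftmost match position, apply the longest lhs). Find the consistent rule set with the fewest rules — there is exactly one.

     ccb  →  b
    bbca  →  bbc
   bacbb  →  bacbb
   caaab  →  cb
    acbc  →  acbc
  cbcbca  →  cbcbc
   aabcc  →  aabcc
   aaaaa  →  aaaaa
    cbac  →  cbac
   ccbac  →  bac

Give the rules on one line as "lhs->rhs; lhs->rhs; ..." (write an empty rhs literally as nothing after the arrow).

ca->c; ccb->b

  | ccb => b
  | bbca => bbc
  | bacbb
  | caaab => caab => cab => cb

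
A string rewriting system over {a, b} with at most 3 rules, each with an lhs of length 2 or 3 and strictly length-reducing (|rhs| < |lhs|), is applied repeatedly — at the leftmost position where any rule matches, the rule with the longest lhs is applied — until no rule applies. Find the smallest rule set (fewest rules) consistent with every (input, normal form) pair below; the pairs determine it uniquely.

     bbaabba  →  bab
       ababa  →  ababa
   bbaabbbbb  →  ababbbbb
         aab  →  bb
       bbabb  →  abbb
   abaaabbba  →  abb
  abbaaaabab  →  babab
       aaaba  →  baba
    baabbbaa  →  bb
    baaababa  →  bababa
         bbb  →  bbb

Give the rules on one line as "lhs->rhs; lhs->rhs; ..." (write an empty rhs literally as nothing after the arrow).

  | bbaabba => ababba => abaab => aaab => bab
  | ababa
  | bbaabbbbb => ababbbbb
  | aab => bb

aa->b; baa->aa; bba->ab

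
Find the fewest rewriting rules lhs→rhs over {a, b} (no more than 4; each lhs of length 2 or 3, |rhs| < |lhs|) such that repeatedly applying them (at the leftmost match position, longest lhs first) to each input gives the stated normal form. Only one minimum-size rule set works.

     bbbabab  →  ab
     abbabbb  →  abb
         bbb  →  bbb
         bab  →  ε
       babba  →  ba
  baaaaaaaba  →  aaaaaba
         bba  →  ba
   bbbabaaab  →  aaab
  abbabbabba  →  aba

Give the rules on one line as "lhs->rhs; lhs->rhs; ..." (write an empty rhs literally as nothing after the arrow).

baa->; bab->; bba->ba

  | bbbabab => bbabab => babab => ab
  | abbabbb => ababbb => abb
  | bbb
  | bab => ε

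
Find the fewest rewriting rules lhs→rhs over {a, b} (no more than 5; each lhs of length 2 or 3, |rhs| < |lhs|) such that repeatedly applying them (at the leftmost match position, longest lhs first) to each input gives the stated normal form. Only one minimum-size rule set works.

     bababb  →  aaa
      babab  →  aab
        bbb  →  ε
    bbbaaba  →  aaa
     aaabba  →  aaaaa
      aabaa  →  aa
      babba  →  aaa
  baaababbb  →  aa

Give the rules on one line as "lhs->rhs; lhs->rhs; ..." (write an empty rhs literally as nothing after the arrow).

  | bababb => ababb => aabb => aaa
  | babab => abab => aab
  | bbb => ε
  | bbbaaba => aaba => aaa

ba->a; baa->; bb->a; bbb->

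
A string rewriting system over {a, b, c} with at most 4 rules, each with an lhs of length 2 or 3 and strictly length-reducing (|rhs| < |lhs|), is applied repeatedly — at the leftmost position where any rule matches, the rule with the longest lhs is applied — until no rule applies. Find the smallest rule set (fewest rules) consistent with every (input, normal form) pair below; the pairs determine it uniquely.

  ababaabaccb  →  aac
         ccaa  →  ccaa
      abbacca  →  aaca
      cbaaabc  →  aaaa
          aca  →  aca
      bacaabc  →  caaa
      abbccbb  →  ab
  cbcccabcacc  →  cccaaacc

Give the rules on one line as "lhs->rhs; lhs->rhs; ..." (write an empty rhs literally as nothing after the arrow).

ba->; bc->a; cb->

  | ababaabaccb => abaabaccb => aabaccb => aaccb => aac
  | ccaa
  | abbacca => abcca => aaca
  | cbaaabc => aaabc => aaaa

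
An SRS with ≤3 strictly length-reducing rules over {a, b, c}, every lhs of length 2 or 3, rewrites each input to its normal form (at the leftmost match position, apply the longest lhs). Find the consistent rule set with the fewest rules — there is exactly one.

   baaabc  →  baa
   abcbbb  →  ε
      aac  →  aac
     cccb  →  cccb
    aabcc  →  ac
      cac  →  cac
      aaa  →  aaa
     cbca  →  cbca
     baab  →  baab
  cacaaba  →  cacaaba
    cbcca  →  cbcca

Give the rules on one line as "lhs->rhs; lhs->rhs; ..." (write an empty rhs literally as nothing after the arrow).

  | baaabc => baa
  | abcbbb => bbb => ε
  | aac
  | cccb

abc->; bbb->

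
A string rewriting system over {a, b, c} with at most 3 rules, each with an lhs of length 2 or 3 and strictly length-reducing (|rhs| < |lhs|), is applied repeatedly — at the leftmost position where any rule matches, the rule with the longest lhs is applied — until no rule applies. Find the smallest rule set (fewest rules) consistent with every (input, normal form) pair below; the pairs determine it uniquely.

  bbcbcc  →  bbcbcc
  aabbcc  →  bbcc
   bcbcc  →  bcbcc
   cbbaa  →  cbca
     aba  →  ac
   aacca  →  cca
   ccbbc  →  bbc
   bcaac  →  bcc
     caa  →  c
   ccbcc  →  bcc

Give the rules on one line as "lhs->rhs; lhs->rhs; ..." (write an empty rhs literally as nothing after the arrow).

  | bbcbcc
  | aabbcc => bbcc
  | bcbcc
  | cbbaa => cbca

aa->; ba->c; ccb->b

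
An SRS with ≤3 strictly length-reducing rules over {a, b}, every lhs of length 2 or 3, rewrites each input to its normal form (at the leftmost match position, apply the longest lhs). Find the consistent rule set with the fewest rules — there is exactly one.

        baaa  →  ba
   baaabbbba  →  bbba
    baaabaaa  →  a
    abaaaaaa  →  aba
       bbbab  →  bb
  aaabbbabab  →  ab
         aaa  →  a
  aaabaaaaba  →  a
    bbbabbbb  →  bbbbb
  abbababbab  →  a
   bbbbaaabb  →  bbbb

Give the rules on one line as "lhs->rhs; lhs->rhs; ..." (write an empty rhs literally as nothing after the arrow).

  | baaa => baa => ba
  | baaabbbba => baabbbba => babbbba => bbba
  | baaabaaa => baabaaa => babaaa => aaa => aa => a
  | abaaaaaa => abaaaaa => abaaaa => abaaa => abaa => aba

aa->a; bab->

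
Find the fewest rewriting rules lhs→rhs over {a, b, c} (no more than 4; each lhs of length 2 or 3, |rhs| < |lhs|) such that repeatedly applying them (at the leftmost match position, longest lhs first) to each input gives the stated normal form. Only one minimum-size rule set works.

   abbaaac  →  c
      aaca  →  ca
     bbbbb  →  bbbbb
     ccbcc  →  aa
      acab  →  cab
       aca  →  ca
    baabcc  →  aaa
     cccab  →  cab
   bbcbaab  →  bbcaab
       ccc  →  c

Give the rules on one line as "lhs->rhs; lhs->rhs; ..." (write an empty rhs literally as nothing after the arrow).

ac->c; ba->a; cc->a

  | abbaaac => abaaac => aaaac => aaac => aac => ac => c
  | aaca => aca => ca
  | bbbbb
  | ccbcc => abcc => aba => aa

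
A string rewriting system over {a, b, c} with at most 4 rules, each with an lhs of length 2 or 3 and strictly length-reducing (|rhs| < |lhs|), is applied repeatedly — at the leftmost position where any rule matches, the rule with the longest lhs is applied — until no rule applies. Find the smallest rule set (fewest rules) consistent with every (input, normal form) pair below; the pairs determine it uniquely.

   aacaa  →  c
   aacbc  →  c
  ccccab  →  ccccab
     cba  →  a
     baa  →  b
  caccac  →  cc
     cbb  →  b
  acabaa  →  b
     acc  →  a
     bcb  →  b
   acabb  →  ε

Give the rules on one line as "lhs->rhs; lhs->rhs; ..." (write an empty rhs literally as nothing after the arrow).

aa->; ac->a; bb->; cb->

  | aacaa => caa => c
  | aacbc => cbc => c
  | ccccab
  | cba => a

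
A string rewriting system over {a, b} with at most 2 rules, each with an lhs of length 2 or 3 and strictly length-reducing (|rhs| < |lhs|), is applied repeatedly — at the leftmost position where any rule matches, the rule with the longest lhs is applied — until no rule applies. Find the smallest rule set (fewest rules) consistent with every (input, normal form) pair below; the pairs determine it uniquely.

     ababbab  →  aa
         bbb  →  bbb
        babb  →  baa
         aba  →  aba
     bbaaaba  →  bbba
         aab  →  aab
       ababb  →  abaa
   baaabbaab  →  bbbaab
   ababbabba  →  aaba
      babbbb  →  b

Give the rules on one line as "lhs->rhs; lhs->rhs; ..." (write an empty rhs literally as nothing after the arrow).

  | ababbab => abaaab => abb => aa
  | bbb
  | babb => baa
  | aba

aaa->; abb->aa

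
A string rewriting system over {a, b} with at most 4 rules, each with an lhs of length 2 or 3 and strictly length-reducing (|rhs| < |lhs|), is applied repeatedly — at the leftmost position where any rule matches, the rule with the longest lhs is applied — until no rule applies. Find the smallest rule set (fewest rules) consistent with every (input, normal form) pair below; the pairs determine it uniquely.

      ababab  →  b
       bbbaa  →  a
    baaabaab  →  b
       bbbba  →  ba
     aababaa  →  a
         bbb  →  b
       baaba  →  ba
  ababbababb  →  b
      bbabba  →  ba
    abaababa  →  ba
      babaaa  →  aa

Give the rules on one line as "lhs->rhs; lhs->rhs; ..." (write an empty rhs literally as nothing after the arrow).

  | ababab => babab => bbab => bab => bb => b
  | bbbaa => bbaa => baa => a
  | baaabaab => aabaab => abaab => baab => ab => b
  | bbbba => bbba => bba => ba

ab->b; baa->a; bb->b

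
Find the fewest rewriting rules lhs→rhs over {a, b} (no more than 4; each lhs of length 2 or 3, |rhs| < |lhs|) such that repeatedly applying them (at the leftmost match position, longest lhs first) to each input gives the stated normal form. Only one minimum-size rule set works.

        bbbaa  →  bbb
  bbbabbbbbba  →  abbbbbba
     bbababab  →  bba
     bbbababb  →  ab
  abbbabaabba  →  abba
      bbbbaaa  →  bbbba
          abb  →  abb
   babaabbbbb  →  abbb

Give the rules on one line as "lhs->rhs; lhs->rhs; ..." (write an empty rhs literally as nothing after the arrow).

aa->; aab->ba; bab->ab

  | bbbaa => bbb
  | bbbabbbbbba => bbabbbbbba => babbbbbba => abbbbbba
  | bbababab => bababab => ababab => aabab => baab => bba
  | bbbababb => bbababb => bababb => ababb => aabb => bab => ab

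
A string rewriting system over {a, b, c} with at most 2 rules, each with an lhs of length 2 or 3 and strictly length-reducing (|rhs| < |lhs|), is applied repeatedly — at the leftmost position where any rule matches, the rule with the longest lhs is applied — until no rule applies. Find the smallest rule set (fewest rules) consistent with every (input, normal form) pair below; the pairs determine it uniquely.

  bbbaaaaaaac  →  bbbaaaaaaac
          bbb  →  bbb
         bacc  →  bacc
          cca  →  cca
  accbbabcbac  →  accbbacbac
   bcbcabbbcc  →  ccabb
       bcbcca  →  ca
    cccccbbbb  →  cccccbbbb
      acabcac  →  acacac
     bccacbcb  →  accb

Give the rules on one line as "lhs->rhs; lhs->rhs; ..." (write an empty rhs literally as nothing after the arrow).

bc->c; bcc->

  | bbbaaaaaaac
  | bbb
  | bacc
  | cca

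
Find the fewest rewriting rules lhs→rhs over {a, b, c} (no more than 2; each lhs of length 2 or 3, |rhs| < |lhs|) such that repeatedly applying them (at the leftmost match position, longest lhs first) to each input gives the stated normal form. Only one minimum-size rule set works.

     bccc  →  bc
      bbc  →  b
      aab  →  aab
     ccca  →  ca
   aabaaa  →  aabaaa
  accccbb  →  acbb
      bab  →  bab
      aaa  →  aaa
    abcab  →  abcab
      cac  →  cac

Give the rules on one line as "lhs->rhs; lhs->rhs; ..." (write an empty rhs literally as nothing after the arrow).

  | bccc => bcc => bc
  | bbc => b
  | aab
  | ccca => cca => ca

bbc->b; cc->c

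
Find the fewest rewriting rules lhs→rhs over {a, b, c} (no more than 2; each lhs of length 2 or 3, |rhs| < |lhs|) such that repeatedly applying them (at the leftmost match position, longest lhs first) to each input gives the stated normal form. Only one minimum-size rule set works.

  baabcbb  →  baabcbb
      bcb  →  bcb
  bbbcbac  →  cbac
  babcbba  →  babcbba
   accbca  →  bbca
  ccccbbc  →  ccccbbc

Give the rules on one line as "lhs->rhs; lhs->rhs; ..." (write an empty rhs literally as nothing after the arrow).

acc->b; bbb->

  | baabcbb
  | bcb
  | bbbcbac => cbac
  | babcbba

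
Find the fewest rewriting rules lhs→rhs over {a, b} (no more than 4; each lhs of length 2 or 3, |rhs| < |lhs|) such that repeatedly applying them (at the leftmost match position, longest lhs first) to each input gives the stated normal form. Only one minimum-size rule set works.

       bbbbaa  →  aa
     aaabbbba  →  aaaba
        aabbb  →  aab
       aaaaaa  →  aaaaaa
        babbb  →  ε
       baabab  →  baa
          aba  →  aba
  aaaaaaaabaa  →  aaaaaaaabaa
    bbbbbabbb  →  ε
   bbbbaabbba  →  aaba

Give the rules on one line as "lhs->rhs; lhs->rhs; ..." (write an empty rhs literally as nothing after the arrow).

  | bbbbaa => bbaa => aa
  | aaabbbba => aaabbba => aaabba => aaaba
  | aabbb => aabb => aab
  | aaaaaa

abb->ab; bab->; bb->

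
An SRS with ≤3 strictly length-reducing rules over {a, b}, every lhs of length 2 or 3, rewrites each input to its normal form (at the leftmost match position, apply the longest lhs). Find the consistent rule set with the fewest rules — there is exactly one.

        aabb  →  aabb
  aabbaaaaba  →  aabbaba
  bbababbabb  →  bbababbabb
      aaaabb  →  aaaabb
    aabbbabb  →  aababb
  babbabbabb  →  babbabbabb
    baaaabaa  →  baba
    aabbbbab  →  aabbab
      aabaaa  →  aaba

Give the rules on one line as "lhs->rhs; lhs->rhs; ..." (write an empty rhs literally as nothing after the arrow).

  | aabb
  | aabbaaaaba => aabbaaaba => aabbaaba => aabbaba
  | bbababbabb
  | aaaabb

baa->ba; bbb->b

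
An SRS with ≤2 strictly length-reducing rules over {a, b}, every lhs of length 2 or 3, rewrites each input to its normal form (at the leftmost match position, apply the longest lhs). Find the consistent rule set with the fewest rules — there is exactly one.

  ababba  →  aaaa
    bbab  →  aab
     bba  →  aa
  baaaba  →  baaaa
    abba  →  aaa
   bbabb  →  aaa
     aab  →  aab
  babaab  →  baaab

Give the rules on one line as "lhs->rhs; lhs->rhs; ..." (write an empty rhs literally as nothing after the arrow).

  | ababba => aabba => aaaa
  | bbab => aab
  | bba => aa
  | baaaba => baaaa

aba->aa; bb->a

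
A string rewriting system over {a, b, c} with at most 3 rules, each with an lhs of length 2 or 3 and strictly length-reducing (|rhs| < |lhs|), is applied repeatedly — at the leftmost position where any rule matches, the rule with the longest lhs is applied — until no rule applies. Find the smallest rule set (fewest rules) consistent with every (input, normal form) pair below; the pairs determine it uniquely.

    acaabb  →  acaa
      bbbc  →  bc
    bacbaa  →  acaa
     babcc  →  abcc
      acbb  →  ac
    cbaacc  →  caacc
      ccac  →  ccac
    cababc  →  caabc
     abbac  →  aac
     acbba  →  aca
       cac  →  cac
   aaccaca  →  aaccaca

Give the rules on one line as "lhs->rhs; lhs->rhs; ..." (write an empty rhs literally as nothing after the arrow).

ba->a; bb->

  | acaabb => acaa
  | bbbc => bc
  | bacbaa => acbaa => acaa
  | babcc => abcc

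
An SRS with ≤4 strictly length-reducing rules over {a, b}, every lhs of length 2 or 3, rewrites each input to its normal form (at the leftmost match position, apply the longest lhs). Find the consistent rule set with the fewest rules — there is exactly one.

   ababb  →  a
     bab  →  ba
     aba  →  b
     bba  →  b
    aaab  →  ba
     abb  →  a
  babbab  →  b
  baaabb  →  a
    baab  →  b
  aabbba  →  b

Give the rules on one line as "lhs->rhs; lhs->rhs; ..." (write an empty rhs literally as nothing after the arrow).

  | ababb => aabb => bbb => ab => a
  | bab => ba
  | aba => aa => b
  | bba => aa => b

aa->b; ab->a; baa->; bb->a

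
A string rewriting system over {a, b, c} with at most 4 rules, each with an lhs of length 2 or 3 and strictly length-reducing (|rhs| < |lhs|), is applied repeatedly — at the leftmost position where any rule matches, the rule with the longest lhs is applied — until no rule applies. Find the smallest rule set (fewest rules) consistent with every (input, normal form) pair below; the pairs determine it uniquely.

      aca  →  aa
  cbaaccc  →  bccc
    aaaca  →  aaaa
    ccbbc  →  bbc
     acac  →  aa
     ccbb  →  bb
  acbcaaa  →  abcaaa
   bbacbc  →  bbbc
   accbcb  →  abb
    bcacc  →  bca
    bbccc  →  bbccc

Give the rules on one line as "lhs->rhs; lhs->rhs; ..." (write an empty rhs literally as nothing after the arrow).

  | aca => aa
  | cbaaccc => baaccc => baccc => bccc
  | aaaca => aaaa
  | ccbbc => cbbc => bbc

ac->a; ba->b; cb->b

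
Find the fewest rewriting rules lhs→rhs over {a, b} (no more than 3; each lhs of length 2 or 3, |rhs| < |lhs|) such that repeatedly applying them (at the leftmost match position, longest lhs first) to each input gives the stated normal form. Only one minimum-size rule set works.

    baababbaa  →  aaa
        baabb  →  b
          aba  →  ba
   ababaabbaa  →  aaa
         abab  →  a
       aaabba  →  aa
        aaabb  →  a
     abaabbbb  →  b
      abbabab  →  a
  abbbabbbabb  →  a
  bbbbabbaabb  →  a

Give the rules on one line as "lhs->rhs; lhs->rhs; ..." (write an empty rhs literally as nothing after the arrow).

ab->b; bb->a

  | baababbaa => bababbaa => bbabbaa => aabbaa => abbaa => bbaa => aaa
  | baabb => babb => bbb => ab => b
  | aba => ba
  | ababaabbaa => babaabbaa => bbaabbaa => aaabbaa => aabbaa => abbaa => bbaa => aaa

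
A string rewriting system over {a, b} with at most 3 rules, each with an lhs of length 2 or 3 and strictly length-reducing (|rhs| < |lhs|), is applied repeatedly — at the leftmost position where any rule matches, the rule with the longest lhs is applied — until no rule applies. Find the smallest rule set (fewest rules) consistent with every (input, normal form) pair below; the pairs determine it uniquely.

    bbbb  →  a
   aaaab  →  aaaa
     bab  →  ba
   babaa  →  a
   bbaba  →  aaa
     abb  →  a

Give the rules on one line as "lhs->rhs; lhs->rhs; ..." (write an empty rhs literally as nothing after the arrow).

ab->a; baa->; bb->a

  | bbbb => abb => ab => a
  | aaaab => aaaa
  | bab => ba
  | babaa => baaa => a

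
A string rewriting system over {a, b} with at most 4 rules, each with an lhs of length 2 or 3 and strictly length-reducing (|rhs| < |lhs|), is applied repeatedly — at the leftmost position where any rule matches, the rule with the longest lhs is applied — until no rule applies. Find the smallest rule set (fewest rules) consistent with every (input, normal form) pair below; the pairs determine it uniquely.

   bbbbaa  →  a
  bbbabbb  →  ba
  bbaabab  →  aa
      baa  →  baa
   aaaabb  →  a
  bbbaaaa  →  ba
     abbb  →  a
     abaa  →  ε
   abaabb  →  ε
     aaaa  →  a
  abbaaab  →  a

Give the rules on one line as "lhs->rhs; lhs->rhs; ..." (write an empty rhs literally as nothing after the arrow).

aaa->; ab->a; bb->; bba->

  | bbbbaa => bbaa => a
  | bbbabbb => babbb => babb => bab => ba
  | bbaabab => abab => aab => aa
  | baa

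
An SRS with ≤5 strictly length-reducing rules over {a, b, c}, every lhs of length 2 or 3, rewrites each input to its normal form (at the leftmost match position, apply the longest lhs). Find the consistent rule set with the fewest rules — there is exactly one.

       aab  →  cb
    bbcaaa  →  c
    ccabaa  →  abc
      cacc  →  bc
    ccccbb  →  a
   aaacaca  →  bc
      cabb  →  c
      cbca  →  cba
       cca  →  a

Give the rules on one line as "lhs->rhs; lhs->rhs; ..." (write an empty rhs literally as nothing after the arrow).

aa->c; bb->a; ca->a; cac->b

  | aab => cb
  | bbcaaa => acaaa => aaaa => caa => aa => c
  | ccabaa => cabaa => abaa => abc
  | cacc => bc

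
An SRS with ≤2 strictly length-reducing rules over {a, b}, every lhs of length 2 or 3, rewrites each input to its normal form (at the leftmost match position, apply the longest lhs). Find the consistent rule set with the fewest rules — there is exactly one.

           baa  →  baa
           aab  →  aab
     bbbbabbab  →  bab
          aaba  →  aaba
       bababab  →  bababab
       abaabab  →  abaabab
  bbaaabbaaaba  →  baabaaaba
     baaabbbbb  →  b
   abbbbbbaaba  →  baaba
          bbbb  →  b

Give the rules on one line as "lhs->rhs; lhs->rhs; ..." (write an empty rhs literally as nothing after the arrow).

  | baa
  | aab
  | bbbbabbab => bbbabbab => bbabbab => babbab => bbab => bab
  | aaba

abb->b; bb->b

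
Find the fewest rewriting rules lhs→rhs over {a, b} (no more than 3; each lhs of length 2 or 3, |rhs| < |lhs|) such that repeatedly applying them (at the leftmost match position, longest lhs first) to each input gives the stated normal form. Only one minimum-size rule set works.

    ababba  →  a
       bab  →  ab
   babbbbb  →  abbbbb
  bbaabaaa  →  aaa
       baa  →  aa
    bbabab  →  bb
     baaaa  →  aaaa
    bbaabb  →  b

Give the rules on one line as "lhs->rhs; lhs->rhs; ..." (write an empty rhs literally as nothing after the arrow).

aab->; aba->b; ba->a

  | ababba => bbba => bba => ba => a
  | bab => ab
  | babbbbb => abbbbb
  | bbaabaaa => baabaaa => aabaaa => aaa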